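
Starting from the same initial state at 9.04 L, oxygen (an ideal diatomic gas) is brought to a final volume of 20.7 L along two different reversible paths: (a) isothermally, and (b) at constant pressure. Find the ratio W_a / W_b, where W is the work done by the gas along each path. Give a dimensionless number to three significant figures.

Path (a) isothermal: W = P₁V₁ ln(V₂/V₁) → W_a/(P₁V₁) = 0.8285.
Path (b) isobaric: W = P₁(V₂ − V₁) → W_b/(P₁V₁) = 1.29.
W_a / W_b = 0.8285 / 1.29 = 0.6423.

W_a / W_b ≈ 0.642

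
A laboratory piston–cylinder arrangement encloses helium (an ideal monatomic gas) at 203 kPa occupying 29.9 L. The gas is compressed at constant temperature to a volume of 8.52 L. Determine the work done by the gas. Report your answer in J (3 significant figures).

W ≈ -7620 J

Isothermal: W = nRT ln(V₂/V₁) = P₁V₁ ln(V₂/V₁).
P₁V₁ = (203 kPa)(29.9 L) = 6070 J.
W = 6070 × ln(8.52/29.9) = 6070 × -1.255
W_by_gas = -7620 J.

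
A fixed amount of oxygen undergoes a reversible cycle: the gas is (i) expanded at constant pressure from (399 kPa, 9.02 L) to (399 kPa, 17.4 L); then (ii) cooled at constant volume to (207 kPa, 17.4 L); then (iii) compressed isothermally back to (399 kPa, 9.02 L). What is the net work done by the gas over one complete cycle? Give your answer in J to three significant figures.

W_net ≈ 977 J

Leg (i): W = PΔV = (399)(17.4 − 9.02) = 3344 J.
Leg (ii): W = 0.
Leg (iii): W = PᵢVᵢ ln(V_f/Vᵢ) = (3602) ln(9.02/17.4) = -2366 J.
W_net = 3344 − 2366 = 977.1 J.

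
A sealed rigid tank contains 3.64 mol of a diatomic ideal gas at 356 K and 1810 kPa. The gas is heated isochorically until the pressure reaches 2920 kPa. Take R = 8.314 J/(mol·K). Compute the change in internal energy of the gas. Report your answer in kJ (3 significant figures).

Constant volume ⇒ W = 0, so Q = ΔU = nCᵥΔT with Cᵥ = 5R/2 = 20.79 J/(mol·K).
At constant V, T₂/T₁ = P₂/P₁ ⇒ ΔT = T₁(P₂/P₁ − 1) = 356·(2920/1810 − 1) = 218.3 K.
ΔU = (3.64)(20.79)(218.3) = 16518 J.

ΔU ≈ 16.5 kJ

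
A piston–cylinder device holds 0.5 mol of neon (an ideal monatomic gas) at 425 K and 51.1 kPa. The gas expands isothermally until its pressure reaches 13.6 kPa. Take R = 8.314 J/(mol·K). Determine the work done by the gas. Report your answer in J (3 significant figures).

Isothermal process: W = nRT ln(V₂/V₁) = nRT ln(P₁/P₂).
W = (0.5)(8.314)(425) × ln(51.1/13.6)
  = 1767 × ln(3.757) = 1767 × 1.324
W_by_gas = 2339 J.

W ≈ 2340 J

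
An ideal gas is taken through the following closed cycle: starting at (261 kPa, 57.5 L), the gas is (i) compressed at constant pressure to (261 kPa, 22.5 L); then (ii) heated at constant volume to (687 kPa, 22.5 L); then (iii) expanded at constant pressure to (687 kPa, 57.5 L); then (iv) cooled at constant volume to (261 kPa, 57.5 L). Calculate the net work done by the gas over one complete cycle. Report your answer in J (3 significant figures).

Constant-volume legs do no work.
W(i) = (261)(22.5 − 57.5) = -9135 J; W(iii) = (687)(57.5 − 22.5) = 24045 J.
W_net = -9135 + 24045 = 14910 J (the clockwise enclosed area).

W_net ≈ 14900 J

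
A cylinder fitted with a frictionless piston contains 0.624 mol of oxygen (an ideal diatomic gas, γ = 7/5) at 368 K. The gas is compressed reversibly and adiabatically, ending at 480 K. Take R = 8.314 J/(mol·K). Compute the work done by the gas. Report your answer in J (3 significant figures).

Adiabatic ⇒ Q = 0, so W_by = −ΔU = nCᵥ(T₁ − T₂).
Cᵥ = 5R/2 = 20.79 J/(mol·K).
W = (0.624)(20.79)(368 − 480) = -1453 J.

W ≈ -1450 J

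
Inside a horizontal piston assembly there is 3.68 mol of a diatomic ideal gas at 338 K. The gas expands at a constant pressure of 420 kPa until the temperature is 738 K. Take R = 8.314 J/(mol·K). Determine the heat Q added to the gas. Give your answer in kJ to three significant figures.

Isobaric: W = nRΔT = (3.68)(8.314)(400) = 12238 J.
ΔU = nCᵥΔT with Cᵥ = 5R/2: ΔU = (3.68)(20.79)(400) = 30596 J.
Q = ΔU + W = 30596 + 12238 = 42834 J.

Q ≈ 42.8 kJ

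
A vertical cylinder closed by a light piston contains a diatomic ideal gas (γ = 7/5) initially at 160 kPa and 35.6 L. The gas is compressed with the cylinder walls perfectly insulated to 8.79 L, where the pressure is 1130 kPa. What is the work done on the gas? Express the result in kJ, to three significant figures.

Adiabatic: W = (P₁V₁ − P₂V₂)/(γ − 1) with γ = 7/5.
P₁V₁ = 5696 J, P₂V₂ = 9933 J.
W = (5696 − 9933) / 0.4 = -10592 J.
Work on gas = −W_by = 10592 J.

W ≈ 10.6 kJ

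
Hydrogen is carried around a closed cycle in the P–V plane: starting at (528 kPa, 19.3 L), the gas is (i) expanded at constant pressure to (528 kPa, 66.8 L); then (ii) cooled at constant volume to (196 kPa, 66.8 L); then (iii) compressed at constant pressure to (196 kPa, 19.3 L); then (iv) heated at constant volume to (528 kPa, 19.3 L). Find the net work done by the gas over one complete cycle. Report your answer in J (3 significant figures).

W_net ≈ 15800 J

Constant-volume legs do no work.
W(i) = (528)(66.8 − 19.3) = 25080 J; W(iii) = (196)(19.3 − 66.8) = -9310 J.
W_net = 25080 − 9310 = 15770 J (the clockwise enclosed area).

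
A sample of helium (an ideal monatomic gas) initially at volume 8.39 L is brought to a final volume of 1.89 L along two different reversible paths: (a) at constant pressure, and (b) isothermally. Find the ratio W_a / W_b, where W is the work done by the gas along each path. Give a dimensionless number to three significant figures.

Path (a) isobaric: W = P₁(V₂ − V₁) → W_a/(P₁V₁) = -0.7747.
Path (b) isothermal: W = P₁V₁ ln(V₂/V₁) → W_b/(P₁V₁) = -1.49.
W_a / W_b = -0.7747 / -1.49 = 0.5198.

W_a / W_b ≈ 0.520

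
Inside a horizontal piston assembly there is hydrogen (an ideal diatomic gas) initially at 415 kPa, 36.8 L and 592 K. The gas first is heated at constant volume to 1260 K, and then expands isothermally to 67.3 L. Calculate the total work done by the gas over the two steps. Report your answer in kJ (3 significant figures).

W_total ≈ 19.6 kJ

Step 1 (isochoric): W = 0 (constant volume).
After step 1: P = 883.3 kPa (V unchanged).
Step 2 (isothermal): W = P₁V₁ ln(V₂/V₁) = (32505) ln(67.3/36.8) = 19622 J.
W_total = 0 + 19622 = 19622 J.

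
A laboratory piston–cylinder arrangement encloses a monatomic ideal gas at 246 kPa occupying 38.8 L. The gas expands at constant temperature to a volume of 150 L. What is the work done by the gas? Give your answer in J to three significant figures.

W ≈ 12900 J

Isothermal: W = nRT ln(V₂/V₁) = P₁V₁ ln(V₂/V₁).
P₁V₁ = (246 kPa)(38.8 L) = 9545 J.
W = 9545 × ln(150/38.8) = 9545 × 1.352
W_by_gas = 12907 J.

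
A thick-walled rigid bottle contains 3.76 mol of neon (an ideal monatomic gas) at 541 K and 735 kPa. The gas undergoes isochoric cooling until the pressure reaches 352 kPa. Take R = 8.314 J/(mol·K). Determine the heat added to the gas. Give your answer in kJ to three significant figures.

Q ≈ -13.2 kJ

Constant volume ⇒ W = 0, so Q = ΔU = nCᵥΔT with Cᵥ = 3R/2 = 12.47 J/(mol·K).
At constant V, T₂/T₁ = P₂/P₁ ⇒ ΔT = T₁(P₂/P₁ − 1) = 541·(352/735 − 1) = -281.9 K.
ΔU = (3.76)(12.47)(-281.9) = -13219 J.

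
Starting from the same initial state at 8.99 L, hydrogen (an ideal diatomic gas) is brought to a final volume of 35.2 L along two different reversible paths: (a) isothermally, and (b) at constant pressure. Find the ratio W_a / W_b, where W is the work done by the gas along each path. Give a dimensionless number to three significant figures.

W_a / W_b ≈ 0.468

Path (a) isothermal: W = P₁V₁ ln(V₂/V₁) → W_a/(P₁V₁) = 1.365.
Path (b) isobaric: W = P₁(V₂ − V₁) → W_b/(P₁V₁) = 2.915.
W_a / W_b = 1.365 / 2.915 = 0.4682.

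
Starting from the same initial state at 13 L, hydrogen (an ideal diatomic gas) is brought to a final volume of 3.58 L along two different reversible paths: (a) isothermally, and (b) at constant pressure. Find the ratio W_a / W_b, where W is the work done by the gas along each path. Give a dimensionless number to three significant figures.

W_a / W_b ≈ 1.78

Path (a) isothermal: W = P₁V₁ ln(V₂/V₁) → W_a/(P₁V₁) = -1.29.
Path (b) isobaric: W = P₁(V₂ − V₁) → W_b/(P₁V₁) = -0.7246.
W_a / W_b = -1.29 / -0.7246 = 1.78.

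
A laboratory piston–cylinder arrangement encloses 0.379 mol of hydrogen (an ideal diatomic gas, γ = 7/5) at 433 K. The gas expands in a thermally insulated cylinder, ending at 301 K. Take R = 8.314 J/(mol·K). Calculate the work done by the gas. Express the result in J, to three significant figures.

W ≈ 1040 J

Adiabatic ⇒ Q = 0, so W_by = −ΔU = nCᵥ(T₁ − T₂).
Cᵥ = 5R/2 = 20.79 J/(mol·K).
W = (0.379)(20.79)(433 − 301) = 1040 J.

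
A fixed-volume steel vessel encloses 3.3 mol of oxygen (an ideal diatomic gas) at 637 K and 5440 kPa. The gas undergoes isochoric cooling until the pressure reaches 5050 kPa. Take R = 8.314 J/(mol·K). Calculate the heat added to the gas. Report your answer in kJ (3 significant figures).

Constant volume ⇒ W = 0, so Q = ΔU = nCᵥΔT with Cᵥ = 5R/2 = 20.79 J/(mol·K).
At constant V, T₂/T₁ = P₂/P₁ ⇒ ΔT = T₁(P₂/P₁ − 1) = 637·(5050/5440 − 1) = -45.67 K.
ΔU = (3.3)(20.79)(-45.67) = -3132 J.

Q ≈ -3.13 kJ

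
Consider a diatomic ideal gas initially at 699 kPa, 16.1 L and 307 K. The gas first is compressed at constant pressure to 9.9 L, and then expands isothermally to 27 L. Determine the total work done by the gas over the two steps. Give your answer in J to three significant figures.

W_total ≈ 2610 J

Step 1 (isobaric): W = PΔV = (699 kPa)(9.9 − 16.1 L) = -4334 J.
After step 1: P = 699 kPa, V = 9.9 L, T = 188.8 K.
Step 2 (isothermal): W = P₁V₁ ln(V₂/V₁) = (6920) ln(27/9.9) = 6943 J.
W_total = -4334 + 6943 = 2609 J.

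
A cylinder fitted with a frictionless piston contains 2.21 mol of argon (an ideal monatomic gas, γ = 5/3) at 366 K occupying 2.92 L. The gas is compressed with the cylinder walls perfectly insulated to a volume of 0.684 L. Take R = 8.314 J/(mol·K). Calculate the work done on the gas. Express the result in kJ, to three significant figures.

Adiabatic: TV^(γ−1) = const with γ = 5/3.
T₂ = T₁ (V₁/V₂)^(γ−1) = 366 × (2.92/0.684)^0.667 = 366 × 2.632 = 963.2 K.
W_by = nCᵥ(T₁ − T₂) = (2.21)(12.47)(366 − 963.2) = -16458 J.
Work on gas = −W_by = 16458 J.

W ≈ 16.5 kJ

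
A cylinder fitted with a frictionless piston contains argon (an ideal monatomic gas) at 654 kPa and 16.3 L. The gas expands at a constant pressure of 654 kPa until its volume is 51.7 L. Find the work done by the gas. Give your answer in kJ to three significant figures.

W ≈ 23.2 kJ

Isobaric: W = P ΔV.
W = (654 kPa)(51.7 − 16.3 L) = (654)(35.4) = 23152 J.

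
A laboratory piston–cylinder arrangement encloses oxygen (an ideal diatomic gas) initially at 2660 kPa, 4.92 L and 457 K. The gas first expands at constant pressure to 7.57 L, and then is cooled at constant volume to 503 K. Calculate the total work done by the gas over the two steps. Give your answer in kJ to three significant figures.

Step 1 (isobaric): W = PΔV = (2660 kPa)(7.57 − 4.92 L) = 7049 J.
Step 2 (isochoric): W = 0 (constant volume).
W_total = 7049 + 0 = 7049 J.

W_total ≈ 7.05 kJ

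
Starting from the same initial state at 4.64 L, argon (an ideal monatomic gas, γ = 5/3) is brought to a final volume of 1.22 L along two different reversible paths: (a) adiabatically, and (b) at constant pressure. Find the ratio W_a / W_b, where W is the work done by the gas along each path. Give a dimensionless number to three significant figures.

Path (a) adiabatic: W = P₁V₁(1 − (V₁/V₂)^(γ−1))/(γ−1) → W_a/(P₁V₁) = -2.155.
Path (b) isobaric: W = P₁(V₂ − V₁) → W_b/(P₁V₁) = -0.7371.
W_a / W_b = -2.155 / -0.7371 = 2.923.

W_a / W_b ≈ 2.92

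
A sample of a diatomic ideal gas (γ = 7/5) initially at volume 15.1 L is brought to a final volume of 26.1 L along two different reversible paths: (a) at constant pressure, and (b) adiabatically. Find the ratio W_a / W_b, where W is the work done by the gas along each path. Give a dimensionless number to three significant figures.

W_a / W_b ≈ 1.48

Path (a) isobaric: W = P₁(V₂ − V₁) → W_a/(P₁V₁) = 0.7285.
Path (b) adiabatic: W = P₁V₁(1 − (V₁/V₂)^(γ−1))/(γ−1) → W_b/(P₁V₁) = 0.4915.
W_a / W_b = 0.7285 / 0.4915 = 1.482.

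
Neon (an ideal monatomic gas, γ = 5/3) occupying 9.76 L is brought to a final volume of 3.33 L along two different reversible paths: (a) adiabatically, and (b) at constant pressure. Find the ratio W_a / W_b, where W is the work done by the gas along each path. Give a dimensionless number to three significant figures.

Path (a) adiabatic: W = P₁V₁(1 − (V₁/V₂)^(γ−1))/(γ−1) → W_a/(P₁V₁) = -1.572.
Path (b) isobaric: W = P₁(V₂ − V₁) → W_b/(P₁V₁) = -0.6588.
W_a / W_b = -1.572 / -0.6588 = 2.386.

W_a / W_b ≈ 2.39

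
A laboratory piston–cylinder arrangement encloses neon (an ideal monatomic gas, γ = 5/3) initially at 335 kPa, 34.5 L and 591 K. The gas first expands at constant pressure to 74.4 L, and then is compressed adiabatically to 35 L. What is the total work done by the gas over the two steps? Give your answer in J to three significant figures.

W_total ≈ -11100 J

Step 1 (isobaric): W = PΔV = (335 kPa)(74.4 − 34.5 L) = 13367 J.
After step 1: P = 335 kPa, V = 74.4 L, T = 1275 K.
Step 2 (adiabatic): W = (P₁V₁ − P₂V₂)/(γ−1) = (24924 − 41205)/0.667 = -24422 J.
W_total = 13367 − 24422 = -11056 J.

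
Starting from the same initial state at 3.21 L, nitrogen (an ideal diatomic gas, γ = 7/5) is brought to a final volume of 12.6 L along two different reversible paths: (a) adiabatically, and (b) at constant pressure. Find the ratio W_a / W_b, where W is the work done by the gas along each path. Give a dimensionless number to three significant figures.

Path (a) adiabatic: W = P₁V₁(1 − (V₁/V₂)^(γ−1))/(γ−1) → W_a/(P₁V₁) = 1.053.
Path (b) isobaric: W = P₁(V₂ − V₁) → W_b/(P₁V₁) = 2.925.
W_a / W_b = 1.053 / 2.925 = 0.3601.

W_a / W_b ≈ 0.360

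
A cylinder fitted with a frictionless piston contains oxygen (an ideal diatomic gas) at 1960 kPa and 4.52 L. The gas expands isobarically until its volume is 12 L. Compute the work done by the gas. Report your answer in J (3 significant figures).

W ≈ 14700 J

Isobaric: W = P ΔV.
W = (1960 kPa)(12 − 4.52 L) = (1960)(7.48) = 14661 J.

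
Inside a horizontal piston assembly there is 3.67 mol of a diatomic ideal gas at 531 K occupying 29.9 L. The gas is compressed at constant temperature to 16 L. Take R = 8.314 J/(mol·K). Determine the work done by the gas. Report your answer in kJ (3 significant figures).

Isothermal: W = nRT ln(V₂/V₁).
W = (3.67)(8.314)(531) × ln(16/29.9)
  = 16202 × -0.6253
W_by_gas = -10131 J.

W ≈ -10.1 kJ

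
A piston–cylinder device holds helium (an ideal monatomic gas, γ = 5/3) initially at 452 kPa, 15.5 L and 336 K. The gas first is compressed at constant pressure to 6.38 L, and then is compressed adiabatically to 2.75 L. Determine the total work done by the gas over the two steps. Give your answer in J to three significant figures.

Step 1 (isobaric): W = PΔV = (452 kPa)(6.38 − 15.5 L) = -4122 J.
After step 1: P = 452 kPa, V = 6.38 L, T = 138.3 K.
Step 2 (adiabatic): W = (P₁V₁ − P₂V₂)/(γ−1) = (2884 − 5054)/0.667 = -3255 J.
W_total = -4122 − 3255 = -7377 J.

W_total ≈ -7380 J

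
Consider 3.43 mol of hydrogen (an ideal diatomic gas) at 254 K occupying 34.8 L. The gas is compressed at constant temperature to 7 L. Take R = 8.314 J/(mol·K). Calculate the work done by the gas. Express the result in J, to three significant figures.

W ≈ -11600 J

Isothermal: W = nRT ln(V₂/V₁).
W = (3.43)(8.314)(254) × ln(7/34.8)
  = 7243 × -1.604
W_by_gas = -11616 J.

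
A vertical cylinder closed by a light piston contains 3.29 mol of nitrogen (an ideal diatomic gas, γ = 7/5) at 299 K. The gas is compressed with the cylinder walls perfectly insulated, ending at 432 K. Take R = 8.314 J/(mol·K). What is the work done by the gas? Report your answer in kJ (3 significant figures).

Adiabatic ⇒ Q = 0, so W_by = −ΔU = nCᵥ(T₁ − T₂).
Cᵥ = 5R/2 = 20.79 J/(mol·K).
W = (3.29)(20.79)(299 − 432) = -9095 J.

W ≈ -9.09 kJ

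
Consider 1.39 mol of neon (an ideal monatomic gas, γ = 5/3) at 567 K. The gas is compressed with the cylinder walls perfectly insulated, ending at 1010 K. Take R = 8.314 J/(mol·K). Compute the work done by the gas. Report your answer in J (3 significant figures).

W ≈ -7680 J

Adiabatic ⇒ Q = 0, so W_by = −ΔU = nCᵥ(T₁ − T₂).
Cᵥ = 3R/2 = 12.47 J/(mol·K).
W = (1.39)(12.47)(567 − 1010) = -7679 J.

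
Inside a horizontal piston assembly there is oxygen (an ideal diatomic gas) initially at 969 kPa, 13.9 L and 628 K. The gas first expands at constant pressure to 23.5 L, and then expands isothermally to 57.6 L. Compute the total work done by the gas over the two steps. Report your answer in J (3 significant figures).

Step 1 (isobaric): W = PΔV = (969 kPa)(23.5 − 13.9 L) = 9302 J.
After step 1: P = 969 kPa, V = 23.5 L, T = 1062 K.
Step 2 (isothermal): W = P₁V₁ ln(V₂/V₁) = (22772) ln(57.6/23.5) = 20415 J.
W_total = 9302 + 20415 = 29718 J.

W_total ≈ 29700 J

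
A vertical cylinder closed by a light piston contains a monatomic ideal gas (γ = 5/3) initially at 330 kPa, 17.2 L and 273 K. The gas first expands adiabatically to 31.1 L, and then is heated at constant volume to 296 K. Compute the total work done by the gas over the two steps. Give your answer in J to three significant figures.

Step 1 (adiabatic): W = (P₁V₁ − P₂V₂)/(γ−1) = (5676 − 3824)/0.667 = 2778 J.
Step 2 (isochoric): W = 0 (constant volume).
W_total = 2778 + 0 = 2778 J.

W_total ≈ 2780 J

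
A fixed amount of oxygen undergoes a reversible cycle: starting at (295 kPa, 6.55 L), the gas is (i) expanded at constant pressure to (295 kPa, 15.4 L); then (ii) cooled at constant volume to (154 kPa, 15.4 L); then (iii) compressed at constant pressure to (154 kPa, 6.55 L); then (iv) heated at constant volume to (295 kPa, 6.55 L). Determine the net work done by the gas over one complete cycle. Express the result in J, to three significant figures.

W_net ≈ 1250 J

Constant-volume legs do no work.
W(i) = (295)(15.4 − 6.55) = 2611 J; W(iii) = (154)(6.55 − 15.4) = -1363 J.
W_net = 2611 − 1363 = 1248 J (the clockwise enclosed area).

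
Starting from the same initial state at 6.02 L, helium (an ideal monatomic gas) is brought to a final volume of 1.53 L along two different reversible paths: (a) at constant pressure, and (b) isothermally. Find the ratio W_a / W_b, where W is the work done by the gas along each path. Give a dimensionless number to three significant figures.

Path (a) isobaric: W = P₁(V₂ − V₁) → W_a/(P₁V₁) = -0.7458.
Path (b) isothermal: W = P₁V₁ ln(V₂/V₁) → W_b/(P₁V₁) = -1.37.
W_a / W_b = -0.7458 / -1.37 = 0.5445.

W_a / W_b ≈ 0.544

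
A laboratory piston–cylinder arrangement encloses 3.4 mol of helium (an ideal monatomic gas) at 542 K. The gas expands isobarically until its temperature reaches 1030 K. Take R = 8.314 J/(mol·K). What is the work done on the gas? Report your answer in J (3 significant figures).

W ≈ -13800 J

Isobaric: W = P ΔV = nR ΔT.
W = (3.4)(8.314)(1030 − 542) = 13795 J.
Work on gas = −W_by = -13795 J.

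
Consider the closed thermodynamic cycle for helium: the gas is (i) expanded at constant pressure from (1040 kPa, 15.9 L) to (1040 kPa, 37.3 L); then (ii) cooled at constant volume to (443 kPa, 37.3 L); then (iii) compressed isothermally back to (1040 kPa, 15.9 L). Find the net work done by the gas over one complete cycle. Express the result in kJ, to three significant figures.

Leg (i): W = PΔV = (1040)(37.3 − 15.9) = 22256 J.
Leg (ii): W = 0.
Leg (iii): W = PᵢVᵢ ln(V_f/Vᵢ) = (16524) ln(15.9/37.3) = -14090 J.
W_net = 22256 − 14090 = 8166 J.

W_net ≈ 8.17 kJ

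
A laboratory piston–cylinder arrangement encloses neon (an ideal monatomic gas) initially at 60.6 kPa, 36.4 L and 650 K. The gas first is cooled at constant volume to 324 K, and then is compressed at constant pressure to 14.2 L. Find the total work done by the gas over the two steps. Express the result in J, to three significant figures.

Step 1 (isochoric): W = 0 (constant volume).
After step 1: P = 30.21 kPa (V unchanged).
Step 2 (isobaric): W = PΔV = (30.21 kPa)(14.2 − 36.4 L) = -670.6 J.
W_total = 0 − 670.6 = -670.6 J.

W_total ≈ -671 J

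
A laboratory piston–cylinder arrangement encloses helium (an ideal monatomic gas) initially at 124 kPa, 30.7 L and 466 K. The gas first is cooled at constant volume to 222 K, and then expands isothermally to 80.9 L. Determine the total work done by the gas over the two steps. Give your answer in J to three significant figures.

Step 1 (isochoric): W = 0 (constant volume).
After step 1: P = 59.07 kPa (V unchanged).
Step 2 (isothermal): W = P₁V₁ ln(V₂/V₁) = (1814) ln(80.9/30.7) = 1757 J.
W_total = 0 + 1757 = 1757 J.

W_total ≈ 1760 J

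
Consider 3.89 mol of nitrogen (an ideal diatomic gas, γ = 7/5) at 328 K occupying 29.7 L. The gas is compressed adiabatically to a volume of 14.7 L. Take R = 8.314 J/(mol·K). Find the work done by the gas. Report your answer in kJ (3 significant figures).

W ≈ -8.62 kJ

Adiabatic: TV^(γ−1) = const with γ = 7/5.
T₂ = T₁ (V₁/V₂)^(γ−1) = 328 × (29.7/14.7)^0.4 = 328 × 1.325 = 434.6 K.
W_by = nCᵥ(T₁ − T₂) = (3.89)(20.79)(328 − 434.6) = -8616 J.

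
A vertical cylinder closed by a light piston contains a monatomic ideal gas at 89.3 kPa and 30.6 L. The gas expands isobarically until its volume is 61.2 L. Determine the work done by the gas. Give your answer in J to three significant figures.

Isobaric: W = P ΔV.
W = (89.3 kPa)(61.2 − 30.6 L) = (89.3)(30.6) = 2733 J.

W ≈ 2730 J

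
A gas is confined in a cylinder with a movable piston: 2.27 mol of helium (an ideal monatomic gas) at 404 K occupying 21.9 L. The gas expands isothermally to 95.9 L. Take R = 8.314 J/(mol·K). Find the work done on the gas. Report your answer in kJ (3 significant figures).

W ≈ -11.3 kJ

Isothermal: W = nRT ln(V₂/V₁).
W = (2.27)(8.314)(404) × ln(95.9/21.9)
  = 7625 × 1.477
W_by_gas = 11260 J; work on gas = −W_by = -11260 J.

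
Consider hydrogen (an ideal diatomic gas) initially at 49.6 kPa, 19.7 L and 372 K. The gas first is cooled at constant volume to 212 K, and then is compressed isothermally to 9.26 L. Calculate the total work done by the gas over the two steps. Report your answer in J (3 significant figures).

Step 1 (isochoric): W = 0 (constant volume).
After step 1: P = 28.27 kPa (V unchanged).
Step 2 (isothermal): W = P₁V₁ ln(V₂/V₁) = (556.9) ln(9.26/19.7) = -420.4 J.
W_total = 0 − 420.4 = -420.4 J.

W_total ≈ -420 J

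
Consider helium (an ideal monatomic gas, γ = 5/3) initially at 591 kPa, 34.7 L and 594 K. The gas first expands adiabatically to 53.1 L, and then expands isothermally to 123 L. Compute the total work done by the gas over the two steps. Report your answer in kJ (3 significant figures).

Step 1 (adiabatic): W = (P₁V₁ − P₂V₂)/(γ−1) = (20508 − 15443)/0.667 = 7597 J.
After step 1: P = 290.8 kPa, V = 53.1 L, T = 447.3 K.
Step 2 (isothermal): W = P₁V₁ ln(V₂/V₁) = (15443) ln(123/53.1) = 12972 J.
W_total = 7597 + 12972 = 20569 J.

W_total ≈ 20.6 kJ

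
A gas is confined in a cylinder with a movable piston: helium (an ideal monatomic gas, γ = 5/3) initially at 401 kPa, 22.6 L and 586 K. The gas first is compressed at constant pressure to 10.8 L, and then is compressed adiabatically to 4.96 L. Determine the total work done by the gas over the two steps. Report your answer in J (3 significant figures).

Step 1 (isobaric): W = PΔV = (401 kPa)(10.8 − 22.6 L) = -4732 J.
After step 1: P = 401 kPa, V = 10.8 L, T = 280 K.
Step 2 (adiabatic): W = (P₁V₁ − P₂V₂)/(γ−1) = (4331 − 7276)/0.667 = -4417 J.
W_total = -4732 − 4417 = -9149 J.

W_total ≈ -9150 J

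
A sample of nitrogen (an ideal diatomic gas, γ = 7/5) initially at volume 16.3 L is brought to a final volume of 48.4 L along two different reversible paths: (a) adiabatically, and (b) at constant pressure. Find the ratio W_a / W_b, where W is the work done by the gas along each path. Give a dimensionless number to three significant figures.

W_a / W_b ≈ 0.448

Path (a) adiabatic: W = P₁V₁(1 − (V₁/V₂)^(γ−1))/(γ−1) → W_a/(P₁V₁) = 0.8824.
Path (b) isobaric: W = P₁(V₂ − V₁) → W_b/(P₁V₁) = 1.969.
W_a / W_b = 0.8824 / 1.969 = 0.4481.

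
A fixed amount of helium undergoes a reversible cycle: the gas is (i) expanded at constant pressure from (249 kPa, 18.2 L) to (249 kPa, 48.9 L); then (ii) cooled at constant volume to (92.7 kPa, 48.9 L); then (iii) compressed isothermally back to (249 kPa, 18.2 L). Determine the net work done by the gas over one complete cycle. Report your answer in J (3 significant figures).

W_net ≈ 3160 J

Leg (i): W = PΔV = (249)(48.9 − 18.2) = 7644 J.
Leg (ii): W = 0.
Leg (iii): W = PᵢVᵢ ln(V_f/Vᵢ) = (4533) ln(18.2/48.9) = -4480 J.
W_net = 7644 − 4480 = 3164 J.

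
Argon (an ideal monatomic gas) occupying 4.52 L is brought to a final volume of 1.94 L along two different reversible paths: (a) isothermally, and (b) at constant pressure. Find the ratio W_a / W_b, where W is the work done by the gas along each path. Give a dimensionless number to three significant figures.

W_a / W_b ≈ 1.48

Path (a) isothermal: W = P₁V₁ ln(V₂/V₁) → W_a/(P₁V₁) = -0.8458.
Path (b) isobaric: W = P₁(V₂ − V₁) → W_b/(P₁V₁) = -0.5708.
W_a / W_b = -0.8458 / -0.5708 = 1.482.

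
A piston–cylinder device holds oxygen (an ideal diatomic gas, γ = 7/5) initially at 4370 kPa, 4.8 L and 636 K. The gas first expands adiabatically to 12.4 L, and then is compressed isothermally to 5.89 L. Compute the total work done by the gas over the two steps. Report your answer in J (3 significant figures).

W_total ≈ 5880 J

Step 1 (adiabatic): W = (P₁V₁ − P₂V₂)/(γ−1) = (20976 − 14350)/0.4 = 16565 J.
After step 1: P = 1157 kPa, V = 12.4 L, T = 435.1 K.
Step 2 (isothermal): W = P₁V₁ ln(V₂/V₁) = (14350) ln(5.89/12.4) = -10683 J.
W_total = 16565 − 10683 = 5882 J.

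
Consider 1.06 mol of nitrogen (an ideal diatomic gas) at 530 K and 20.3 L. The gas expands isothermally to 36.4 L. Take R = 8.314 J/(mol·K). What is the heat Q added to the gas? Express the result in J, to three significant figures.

Q ≈ 2730 J

Isothermal ⇒ ΔU = 0, so Q = W = nRT ln(V₂/V₁).
Q = (1.06)(8.314)(530) ln(36.4/20.3) = 4671 × 0.5839 = 2728 J.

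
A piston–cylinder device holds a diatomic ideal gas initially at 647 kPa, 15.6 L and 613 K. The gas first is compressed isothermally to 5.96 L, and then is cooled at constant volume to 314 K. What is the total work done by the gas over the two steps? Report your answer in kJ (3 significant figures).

Step 1 (isothermal): W = P₁V₁ ln(V₂/V₁) = (10093) ln(5.96/15.6) = -9712 J.
Step 2 (isochoric): W = 0 (constant volume).
W_total = -9712 + 0 = -9712 J.

W_total ≈ -9.71 kJ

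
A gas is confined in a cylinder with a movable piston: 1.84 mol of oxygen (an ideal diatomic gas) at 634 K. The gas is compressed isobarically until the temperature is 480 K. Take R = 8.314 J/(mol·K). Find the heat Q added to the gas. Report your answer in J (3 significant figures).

Isobaric: W = nRΔT = (1.84)(8.314)(-154) = -2356 J.
ΔU = nCᵥΔT with Cᵥ = 5R/2: ΔU = (1.84)(20.79)(-154) = -5890 J.
Q = ΔU + W = -5890 − 2356 = -8245 J.

Q ≈ -8250 J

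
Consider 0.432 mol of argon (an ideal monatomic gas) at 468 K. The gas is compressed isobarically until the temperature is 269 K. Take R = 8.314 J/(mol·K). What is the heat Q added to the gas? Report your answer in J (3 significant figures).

Isobaric: W = nRΔT = (0.432)(8.314)(-199) = -714.7 J.
ΔU = nCᵥΔT with Cᵥ = 3R/2: ΔU = (0.432)(12.47)(-199) = -1072 J.
Q = ΔU + W = -1072 − 714.7 = -1787 J.

Q ≈ -1790 J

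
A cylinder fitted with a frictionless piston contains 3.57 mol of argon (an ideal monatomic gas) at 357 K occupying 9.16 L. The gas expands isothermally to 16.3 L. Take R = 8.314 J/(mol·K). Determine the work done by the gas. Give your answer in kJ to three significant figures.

W ≈ 6.11 kJ

Isothermal: W = nRT ln(V₂/V₁).
W = (3.57)(8.314)(357) × ln(16.3/9.16)
  = 10596 × 0.5763
W_by_gas = 6107 J.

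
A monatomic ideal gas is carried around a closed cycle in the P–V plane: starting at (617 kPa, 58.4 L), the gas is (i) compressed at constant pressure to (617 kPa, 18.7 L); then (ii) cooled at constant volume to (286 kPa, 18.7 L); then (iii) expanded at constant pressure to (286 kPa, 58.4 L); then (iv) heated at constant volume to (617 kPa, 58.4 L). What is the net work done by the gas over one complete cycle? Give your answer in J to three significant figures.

Constant-volume legs do no work.
W(i) = (617)(18.7 − 58.4) = -24495 J; W(iii) = (286)(58.4 − 18.7) = 11354 J.
W_net = -24495 + 11354 = -13141 J (the counter-clockwise enclosed area).

W_net ≈ -13100 J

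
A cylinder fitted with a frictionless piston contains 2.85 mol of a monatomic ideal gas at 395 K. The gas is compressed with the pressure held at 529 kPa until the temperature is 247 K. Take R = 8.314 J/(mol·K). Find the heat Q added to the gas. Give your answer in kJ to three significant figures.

Q ≈ -8.77 kJ

Isobaric: W = nRΔT = (2.85)(8.314)(-148) = -3507 J.
ΔU = nCᵥΔT with Cᵥ = 3R/2: ΔU = (2.85)(12.47)(-148) = -5260 J.
Q = ΔU + W = -5260 − 3507 = -8767 J.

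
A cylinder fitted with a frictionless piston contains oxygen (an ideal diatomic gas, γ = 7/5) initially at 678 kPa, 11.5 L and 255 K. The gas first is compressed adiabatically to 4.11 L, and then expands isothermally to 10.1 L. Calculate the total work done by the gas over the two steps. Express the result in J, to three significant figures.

W_total ≈ 655 J

Step 1 (adiabatic): W = (P₁V₁ − P₂V₂)/(γ−1) = (7797 − 11767)/0.4 = -9925 J.
After step 1: P = 2863 kPa, V = 4.11 L, T = 384.8 K.
Step 2 (isothermal): W = P₁V₁ ln(V₂/V₁) = (11767) ln(10.1/4.11) = 10580 J.
W_total = -9925 + 10580 = 654.7 J.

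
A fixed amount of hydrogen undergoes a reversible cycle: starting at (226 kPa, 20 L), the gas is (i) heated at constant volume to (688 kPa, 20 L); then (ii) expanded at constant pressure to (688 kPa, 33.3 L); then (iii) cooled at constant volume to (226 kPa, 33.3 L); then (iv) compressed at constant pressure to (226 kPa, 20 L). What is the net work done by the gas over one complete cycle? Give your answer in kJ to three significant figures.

W_net ≈ 6.14 kJ

Constant-volume legs do no work.
W(ii) = (688)(33.3 − 20) = 9150 J; W(iv) = (226)(20 − 33.3) = -3006 J.
W_net = 9150 − 3006 = 6145 J (the clockwise enclosed area).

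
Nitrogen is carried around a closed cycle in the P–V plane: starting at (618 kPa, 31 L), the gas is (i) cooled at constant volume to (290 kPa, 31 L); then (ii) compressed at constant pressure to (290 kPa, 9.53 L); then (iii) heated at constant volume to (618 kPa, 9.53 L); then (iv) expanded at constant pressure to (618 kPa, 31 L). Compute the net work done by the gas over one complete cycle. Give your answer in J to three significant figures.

Constant-volume legs do no work.
W(ii) = (290)(9.53 − 31) = -6226 J; W(iv) = (618)(31 − 9.53) = 13268 J.
W_net = -6226 + 13268 = 7042 J (the clockwise enclosed area).

W_net ≈ 7040 J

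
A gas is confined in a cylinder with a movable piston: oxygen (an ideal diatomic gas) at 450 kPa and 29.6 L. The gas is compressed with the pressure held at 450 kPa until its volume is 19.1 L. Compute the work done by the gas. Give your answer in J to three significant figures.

W ≈ -4720 J

Isobaric: W = P ΔV.
W = (450 kPa)(19.1 − 29.6 L) = (450)(-10.5) = -4725 J.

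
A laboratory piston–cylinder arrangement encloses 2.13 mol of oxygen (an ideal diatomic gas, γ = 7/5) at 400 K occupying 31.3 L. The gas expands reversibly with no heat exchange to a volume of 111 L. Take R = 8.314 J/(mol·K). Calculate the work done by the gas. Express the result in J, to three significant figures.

Adiabatic: TV^(γ−1) = const with γ = 7/5.
T₂ = T₁ (V₁/V₂)^(γ−1) = 400 × (31.3/111)^0.4 = 400 × 0.6027 = 241.1 K.
W_by = nCᵥ(T₁ − T₂) = (2.13)(20.79)(400 − 241.1) = 7036 J.

W ≈ 7040 J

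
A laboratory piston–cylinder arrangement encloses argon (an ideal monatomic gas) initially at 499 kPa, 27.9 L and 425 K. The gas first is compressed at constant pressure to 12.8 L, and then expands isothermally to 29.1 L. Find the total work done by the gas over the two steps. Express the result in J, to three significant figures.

Step 1 (isobaric): W = PΔV = (499 kPa)(12.8 − 27.9 L) = -7535 J.
After step 1: P = 499 kPa, V = 12.8 L, T = 195 K.
Step 2 (isothermal): W = P₁V₁ ln(V₂/V₁) = (6387) ln(29.1/12.8) = 5246 J.
W_total = -7535 + 5246 = -2289 J.

W_total ≈ -2290 J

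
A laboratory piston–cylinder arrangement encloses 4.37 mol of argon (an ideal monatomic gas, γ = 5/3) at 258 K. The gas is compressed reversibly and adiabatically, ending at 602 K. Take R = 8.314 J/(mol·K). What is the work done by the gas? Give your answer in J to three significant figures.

W ≈ -18700 J

Adiabatic ⇒ Q = 0, so W_by = −ΔU = nCᵥ(T₁ − T₂).
Cᵥ = 3R/2 = 12.47 J/(mol·K).
W = (4.37)(12.47)(258 − 602) = -18747 J.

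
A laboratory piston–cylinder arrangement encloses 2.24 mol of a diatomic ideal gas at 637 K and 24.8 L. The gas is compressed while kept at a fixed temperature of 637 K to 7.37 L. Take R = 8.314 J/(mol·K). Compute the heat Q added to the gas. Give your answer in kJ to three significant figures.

Q ≈ -14.4 kJ

Isothermal ⇒ ΔU = 0, so Q = W = nRT ln(V₂/V₁).
Q = (2.24)(8.314)(637) ln(7.37/24.8) = 11863 × -1.213 = -14395 J.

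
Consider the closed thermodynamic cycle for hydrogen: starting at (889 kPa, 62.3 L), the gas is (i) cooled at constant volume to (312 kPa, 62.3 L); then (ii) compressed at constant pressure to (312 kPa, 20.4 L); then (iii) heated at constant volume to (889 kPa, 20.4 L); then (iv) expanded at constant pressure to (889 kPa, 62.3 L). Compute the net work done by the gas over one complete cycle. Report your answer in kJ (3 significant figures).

Constant-volume legs do no work.
W(ii) = (312)(20.4 − 62.3) = -13073 J; W(iv) = (889)(62.3 − 20.4) = 37249 J.
W_net = -13073 + 37249 = 24176 J (the clockwise enclosed area).

W_net ≈ 24.2 kJ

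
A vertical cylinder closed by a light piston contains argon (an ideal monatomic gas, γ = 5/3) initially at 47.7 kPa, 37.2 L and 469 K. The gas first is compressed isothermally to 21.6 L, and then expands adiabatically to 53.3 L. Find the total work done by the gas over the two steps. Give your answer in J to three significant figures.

W_total ≈ 239 J

Step 1 (isothermal): W = P₁V₁ ln(V₂/V₁) = (1774) ln(21.6/37.2) = -964.6 J.
After step 1: P = 82.15 kPa, V = 21.6 L, T = 469 K.
Step 2 (adiabatic): W = (P₁V₁ − P₂V₂)/(γ−1) = (1774 − 971.7)/0.667 = 1204 J.
W_total = -964.6 + 1204 = 239.5 J.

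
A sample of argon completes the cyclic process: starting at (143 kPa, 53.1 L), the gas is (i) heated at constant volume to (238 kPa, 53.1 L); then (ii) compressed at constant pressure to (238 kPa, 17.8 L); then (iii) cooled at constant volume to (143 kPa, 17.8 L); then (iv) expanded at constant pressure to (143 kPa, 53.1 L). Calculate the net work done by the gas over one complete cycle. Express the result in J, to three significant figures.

Constant-volume legs do no work.
W(ii) = (238)(17.8 − 53.1) = -8401 J; W(iv) = (143)(53.1 − 17.8) = 5048 J.
W_net = -8401 + 5048 = -3354 J (the counter-clockwise enclosed area).

W_net ≈ -3350 J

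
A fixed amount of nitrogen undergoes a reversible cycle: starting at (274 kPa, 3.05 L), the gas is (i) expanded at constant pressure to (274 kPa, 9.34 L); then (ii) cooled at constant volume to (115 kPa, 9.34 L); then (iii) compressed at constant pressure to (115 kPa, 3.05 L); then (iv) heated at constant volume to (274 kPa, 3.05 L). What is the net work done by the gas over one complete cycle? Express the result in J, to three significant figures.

W_net ≈ 1000 J

Constant-volume legs do no work.
W(i) = (274)(9.34 − 3.05) = 1723 J; W(iii) = (115)(3.05 − 9.34) = -723.4 J.
W_net = 1723 − 723.4 = 1000 J (the clockwise enclosed area).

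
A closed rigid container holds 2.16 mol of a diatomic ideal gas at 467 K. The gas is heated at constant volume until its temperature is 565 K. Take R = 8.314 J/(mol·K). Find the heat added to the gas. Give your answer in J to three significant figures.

Q ≈ 4400 J

Constant volume ⇒ W = 0, so Q = ΔU = nCᵥΔT with Cᵥ = 5R/2 = 20.79 J/(mol·K).
ΔU = (2.16)(20.79)(565 − 467) = 4400 J.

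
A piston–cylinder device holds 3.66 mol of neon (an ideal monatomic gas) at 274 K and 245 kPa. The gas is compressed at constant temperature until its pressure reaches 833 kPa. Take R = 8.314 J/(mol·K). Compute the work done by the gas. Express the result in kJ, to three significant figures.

Isothermal process: W = nRT ln(V₂/V₁) = nRT ln(P₁/P₂).
W = (3.66)(8.314)(274) × ln(245/833)
  = 8338 × ln(0.2941) = 8338 × -1.224
W_by_gas = -10203 J.

W ≈ -10.2 kJ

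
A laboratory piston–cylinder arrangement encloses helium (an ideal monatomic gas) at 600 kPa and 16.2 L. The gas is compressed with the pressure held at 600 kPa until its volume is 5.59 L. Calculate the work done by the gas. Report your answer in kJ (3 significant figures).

Isobaric: W = P ΔV.
W = (600 kPa)(5.59 − 16.2 L) = (600)(-10.61) = -6366 J.

W ≈ -6.37 kJ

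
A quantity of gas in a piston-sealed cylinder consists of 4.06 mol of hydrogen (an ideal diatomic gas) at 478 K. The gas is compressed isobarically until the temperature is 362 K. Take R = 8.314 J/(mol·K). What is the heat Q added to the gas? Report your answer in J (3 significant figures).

Q ≈ -13700 J

Isobaric: W = nRΔT = (4.06)(8.314)(-116) = -3916 J.
ΔU = nCᵥΔT with Cᵥ = 5R/2: ΔU = (4.06)(20.79)(-116) = -9789 J.
Q = ΔU + W = -9789 − 3916 = -13704 J.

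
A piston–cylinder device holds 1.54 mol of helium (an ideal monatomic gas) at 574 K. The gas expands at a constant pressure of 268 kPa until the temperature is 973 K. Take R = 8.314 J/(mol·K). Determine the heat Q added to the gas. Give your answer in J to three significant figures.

Isobaric: W = nRΔT = (1.54)(8.314)(399) = 5109 J.
ΔU = nCᵥΔT with Cᵥ = 3R/2: ΔU = (1.54)(12.47)(399) = 7663 J.
Q = ΔU + W = 7663 + 5109 = 12772 J.

Q ≈ 12800 J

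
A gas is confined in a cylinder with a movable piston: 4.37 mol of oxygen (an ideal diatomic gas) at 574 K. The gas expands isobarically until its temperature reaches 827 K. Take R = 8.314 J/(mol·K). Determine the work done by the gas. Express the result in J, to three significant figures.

W ≈ 9190 J

Isobaric: W = P ΔV = nR ΔT.
W = (4.37)(8.314)(827 − 574) = 9192 J.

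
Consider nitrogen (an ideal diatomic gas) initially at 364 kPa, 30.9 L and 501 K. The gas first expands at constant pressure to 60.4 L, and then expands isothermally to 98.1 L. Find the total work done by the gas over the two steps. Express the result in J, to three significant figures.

Step 1 (isobaric): W = PΔV = (364 kPa)(60.4 − 30.9 L) = 10738 J.
After step 1: P = 364 kPa, V = 60.4 L, T = 979.3 K.
Step 2 (isothermal): W = P₁V₁ ln(V₂/V₁) = (21986) ln(98.1/60.4) = 10663 J.
W_total = 10738 + 10663 = 21401 J.

W_total ≈ 21400 J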